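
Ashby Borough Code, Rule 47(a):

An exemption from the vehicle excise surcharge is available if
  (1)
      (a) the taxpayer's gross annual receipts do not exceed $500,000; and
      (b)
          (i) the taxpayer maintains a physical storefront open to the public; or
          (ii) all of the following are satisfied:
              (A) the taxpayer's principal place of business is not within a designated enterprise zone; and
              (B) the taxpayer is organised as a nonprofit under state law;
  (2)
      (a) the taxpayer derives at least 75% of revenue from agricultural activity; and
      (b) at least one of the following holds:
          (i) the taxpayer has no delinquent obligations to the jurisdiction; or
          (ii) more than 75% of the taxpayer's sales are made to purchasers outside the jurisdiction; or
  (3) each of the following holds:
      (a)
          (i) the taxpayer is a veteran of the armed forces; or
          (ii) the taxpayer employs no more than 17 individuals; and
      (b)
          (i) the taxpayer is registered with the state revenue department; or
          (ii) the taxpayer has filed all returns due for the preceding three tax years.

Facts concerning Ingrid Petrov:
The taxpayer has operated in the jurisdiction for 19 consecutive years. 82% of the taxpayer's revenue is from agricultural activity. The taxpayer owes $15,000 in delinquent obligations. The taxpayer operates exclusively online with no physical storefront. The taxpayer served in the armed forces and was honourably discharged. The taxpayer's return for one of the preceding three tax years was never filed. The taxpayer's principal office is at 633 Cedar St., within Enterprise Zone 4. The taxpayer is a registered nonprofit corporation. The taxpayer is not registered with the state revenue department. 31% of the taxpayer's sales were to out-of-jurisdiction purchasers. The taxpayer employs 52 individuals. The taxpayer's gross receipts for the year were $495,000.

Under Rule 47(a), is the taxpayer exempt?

(a) receipts ≤ $500,000 — met.
(i) has storefront — not met.
(A) not (in enterprise zone) — not satisfied.
(B) nonprofit — met.
(ii) = F AND T = false.
(b): F OR F → false.
(1): T AND F → false.
(a) ≥75% agricultural — holds.
(i) no delinquency — fails.
(ii) >75% out-of-jur. sales — fails.
(b): F OR F → false.
(2) = T AND F = false.
(i) veteran — satisfied.
(ii) ≤ 17 employees — fails.
(a) = T OR F = true.
(i) state-registered — not satisfied.
(ii) returns current — not met.
(b): F OR F → false.
So (3) is not satisfied (T AND F).
Overall = F OR F OR F = false.

No — not exempt.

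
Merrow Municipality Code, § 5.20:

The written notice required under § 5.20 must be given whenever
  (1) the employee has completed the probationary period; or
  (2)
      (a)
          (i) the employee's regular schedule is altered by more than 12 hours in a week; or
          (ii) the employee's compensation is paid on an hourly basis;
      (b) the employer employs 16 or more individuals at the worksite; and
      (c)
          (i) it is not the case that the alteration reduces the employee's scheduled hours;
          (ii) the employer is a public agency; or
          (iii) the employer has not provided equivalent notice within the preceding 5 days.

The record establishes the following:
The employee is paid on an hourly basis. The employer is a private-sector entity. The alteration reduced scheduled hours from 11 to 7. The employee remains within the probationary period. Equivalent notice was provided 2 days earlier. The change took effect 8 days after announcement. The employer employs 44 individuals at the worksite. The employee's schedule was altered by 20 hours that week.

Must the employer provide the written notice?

No — not required.

(1) past probation — not met.
(i) schedule shift > 12h — holds.
(ii) hourly-paid — holds.
So (a) is satisfied (T OR T).
(b) ≥ 16 at site — satisfied.
(i) not (hours reduced) — fails.
(ii) public agency — not satisfied.
(iii) no recent notice — fails.
So (c) is not satisfied (F OR F OR F).
(2): T AND T AND F → false.
Overall: F OR F → false.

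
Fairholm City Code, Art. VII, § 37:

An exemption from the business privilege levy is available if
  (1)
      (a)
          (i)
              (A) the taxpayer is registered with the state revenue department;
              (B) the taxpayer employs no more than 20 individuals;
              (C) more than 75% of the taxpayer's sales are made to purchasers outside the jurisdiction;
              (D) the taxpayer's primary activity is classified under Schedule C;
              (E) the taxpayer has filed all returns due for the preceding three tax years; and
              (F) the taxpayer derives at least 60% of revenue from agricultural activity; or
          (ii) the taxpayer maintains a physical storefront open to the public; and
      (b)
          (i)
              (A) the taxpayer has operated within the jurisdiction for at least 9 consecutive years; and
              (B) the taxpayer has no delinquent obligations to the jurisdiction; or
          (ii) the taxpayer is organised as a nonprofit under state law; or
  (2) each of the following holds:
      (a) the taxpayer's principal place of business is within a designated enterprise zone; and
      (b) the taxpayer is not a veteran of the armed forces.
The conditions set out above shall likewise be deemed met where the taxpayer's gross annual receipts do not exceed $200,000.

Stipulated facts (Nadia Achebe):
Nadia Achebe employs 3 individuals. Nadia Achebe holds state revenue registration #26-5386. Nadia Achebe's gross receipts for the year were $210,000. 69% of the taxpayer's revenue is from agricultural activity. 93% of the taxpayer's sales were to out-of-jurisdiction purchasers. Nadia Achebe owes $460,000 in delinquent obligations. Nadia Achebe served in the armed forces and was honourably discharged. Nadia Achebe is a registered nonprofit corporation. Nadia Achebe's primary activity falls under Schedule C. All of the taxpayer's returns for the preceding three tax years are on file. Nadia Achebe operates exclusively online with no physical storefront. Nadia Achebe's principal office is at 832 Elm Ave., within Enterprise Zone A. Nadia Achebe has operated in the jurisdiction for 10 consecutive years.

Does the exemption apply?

Yes — exempt.

(A) state-registered — satisfied.
(B) ≤ 20 employees — holds.
(C) >75% out-of-jur. sales — met.
(D) Schedule C activity — met.
(E) returns current — satisfied.
(F) ≥60% agricultural — satisfied.
(i): T AND T AND T AND T AND T AND T → true.
(ii) has storefront — fails.
(a) = T OR F = true.
(A) ≥ 9 yrs in jurisdiction — satisfied.
(B) no delinquency — fails.
So (i) is not satisfied (T AND F).
(ii) nonprofit — holds.
(b) = F OR T = true.
(1): T AND T → true.
(a) in enterprise zone — met.
(b) not (veteran) — not met.
(2): T AND F → false.
Overall: T OR F → true.
Exception (receipts ≤ $200,000) — not satisfied.
Result: main true OR exception false → true.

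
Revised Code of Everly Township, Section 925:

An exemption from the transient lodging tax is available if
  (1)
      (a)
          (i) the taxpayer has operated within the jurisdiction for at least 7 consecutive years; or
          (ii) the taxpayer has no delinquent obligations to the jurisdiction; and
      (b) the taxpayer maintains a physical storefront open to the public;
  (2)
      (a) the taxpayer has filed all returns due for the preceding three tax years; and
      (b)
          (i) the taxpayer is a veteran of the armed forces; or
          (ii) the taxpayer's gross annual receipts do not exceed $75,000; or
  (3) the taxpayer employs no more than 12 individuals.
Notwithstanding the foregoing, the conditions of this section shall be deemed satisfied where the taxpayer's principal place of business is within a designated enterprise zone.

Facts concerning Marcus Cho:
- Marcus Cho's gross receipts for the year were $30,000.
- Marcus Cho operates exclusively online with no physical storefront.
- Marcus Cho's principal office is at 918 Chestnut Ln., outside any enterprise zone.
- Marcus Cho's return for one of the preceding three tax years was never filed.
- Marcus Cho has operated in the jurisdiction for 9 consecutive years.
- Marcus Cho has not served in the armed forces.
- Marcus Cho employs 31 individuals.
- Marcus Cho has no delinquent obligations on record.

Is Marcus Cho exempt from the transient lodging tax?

No — not exempt.

(i) ≥ 7 yrs in jurisdiction — met.
(ii) no delinquency — satisfied.
(a): T OR T → true.
(b) has storefront — not satisfied.
(1) = T AND F = false.
(a) returns current — not satisfied.
(i) veteran — not met.
(ii) receipts ≤ $75,000 — met.
So (b) is satisfied (F OR T).
(2): F AND T → false.
(3) ≤ 12 employees — not satisfied.
Overall = F OR F OR F = false.
Exception (in enterprise zone) — not satisfied.
Result: main false OR exception false → false.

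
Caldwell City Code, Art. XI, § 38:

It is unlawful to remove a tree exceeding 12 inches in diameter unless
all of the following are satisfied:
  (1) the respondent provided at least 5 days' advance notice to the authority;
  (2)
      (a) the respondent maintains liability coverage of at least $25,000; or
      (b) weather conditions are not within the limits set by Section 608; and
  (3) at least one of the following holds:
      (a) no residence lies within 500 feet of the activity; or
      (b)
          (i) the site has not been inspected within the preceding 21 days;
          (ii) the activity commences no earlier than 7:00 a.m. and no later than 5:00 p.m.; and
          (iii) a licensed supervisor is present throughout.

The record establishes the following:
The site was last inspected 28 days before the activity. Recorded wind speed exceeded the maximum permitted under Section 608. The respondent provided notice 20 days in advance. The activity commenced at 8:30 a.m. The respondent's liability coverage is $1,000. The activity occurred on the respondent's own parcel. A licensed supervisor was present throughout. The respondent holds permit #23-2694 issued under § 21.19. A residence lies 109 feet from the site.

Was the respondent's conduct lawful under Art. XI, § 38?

Yes — lawful.

(1) ≥5 days' notice — met.
(a) coverage ≥ $25,000 — not met.
(b) not (weather ok) — holds.
So (2) is satisfied (F OR T).
(a) no residence in 500 ft — fails.
(i) not (site inspected) — satisfied.
(ii) start within hours — met.
(iii) supervisor present — holds.
(b): T AND T AND T → true.
(3) = F OR T = true.
Overall = T AND T AND T = true.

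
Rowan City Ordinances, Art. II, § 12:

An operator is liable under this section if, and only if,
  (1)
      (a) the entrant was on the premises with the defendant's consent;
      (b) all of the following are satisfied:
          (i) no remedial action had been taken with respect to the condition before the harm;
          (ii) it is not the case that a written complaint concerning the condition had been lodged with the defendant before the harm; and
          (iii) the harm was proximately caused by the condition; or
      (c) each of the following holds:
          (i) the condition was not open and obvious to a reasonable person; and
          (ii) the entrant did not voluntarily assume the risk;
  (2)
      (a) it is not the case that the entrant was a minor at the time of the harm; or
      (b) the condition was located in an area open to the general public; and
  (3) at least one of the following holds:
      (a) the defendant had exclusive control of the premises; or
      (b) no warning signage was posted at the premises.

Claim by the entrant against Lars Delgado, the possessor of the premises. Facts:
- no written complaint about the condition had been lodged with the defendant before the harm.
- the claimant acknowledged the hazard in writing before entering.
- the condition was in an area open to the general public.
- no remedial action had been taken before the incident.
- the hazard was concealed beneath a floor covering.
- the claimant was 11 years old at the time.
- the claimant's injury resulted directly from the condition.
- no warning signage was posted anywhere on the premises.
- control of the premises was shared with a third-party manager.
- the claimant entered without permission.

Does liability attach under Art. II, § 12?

Yes — liable.

(a) consent to enter — not satisfied.
(i) no remedial action — satisfied.
(ii) not (complaint lodged) — holds.
(iii) proximate cause — satisfied.
So (b) is satisfied (T AND T AND T).
(i) not open/obvious — satisfied.
(ii) no assumed risk — not satisfied.
(c) = T AND F = false.
(1): F OR T OR F → true.
(a) not (entrant a minor) — not satisfied.
(b) public area — holds.
(2): F OR T → true.
(a) exclusive control — not met.
(b) no signage posted — holds.
(3): F OR T → true.
Overall: T AND T AND T → true.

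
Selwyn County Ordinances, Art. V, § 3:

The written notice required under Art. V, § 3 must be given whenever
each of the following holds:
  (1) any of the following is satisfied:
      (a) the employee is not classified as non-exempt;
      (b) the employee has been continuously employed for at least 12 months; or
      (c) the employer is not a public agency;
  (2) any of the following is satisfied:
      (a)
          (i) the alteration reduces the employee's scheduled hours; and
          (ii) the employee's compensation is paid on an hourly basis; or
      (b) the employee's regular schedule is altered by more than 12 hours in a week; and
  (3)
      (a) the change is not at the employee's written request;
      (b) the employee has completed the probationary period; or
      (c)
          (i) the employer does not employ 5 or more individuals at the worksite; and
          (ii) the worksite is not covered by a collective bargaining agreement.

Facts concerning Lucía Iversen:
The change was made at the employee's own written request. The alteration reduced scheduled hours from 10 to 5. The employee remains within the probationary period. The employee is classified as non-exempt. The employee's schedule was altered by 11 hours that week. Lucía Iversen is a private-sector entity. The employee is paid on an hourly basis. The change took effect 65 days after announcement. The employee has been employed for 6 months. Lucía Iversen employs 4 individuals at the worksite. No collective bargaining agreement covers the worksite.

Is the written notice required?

Yes — required.

(a) not (non-exempt) — fails.
(b) tenure ≥ 12 mo. — fails.
(c) not (public agency) — met.
So (1) is satisfied (F OR F OR T).
(i) hours reduced — met.
(ii) hourly-paid — met.
(a) = T AND T = true.
(b) schedule shift > 12h — fails.
(2): T OR F → true.
(a) not employee-requested — fails.
(b) past probation — not met.
(i) not (≥ 5 at site) — holds.
(ii) no CBA — holds.
(c) = T AND T = true.
(3) = F OR F OR T = true.
So Overall is satisfied (T AND T AND T).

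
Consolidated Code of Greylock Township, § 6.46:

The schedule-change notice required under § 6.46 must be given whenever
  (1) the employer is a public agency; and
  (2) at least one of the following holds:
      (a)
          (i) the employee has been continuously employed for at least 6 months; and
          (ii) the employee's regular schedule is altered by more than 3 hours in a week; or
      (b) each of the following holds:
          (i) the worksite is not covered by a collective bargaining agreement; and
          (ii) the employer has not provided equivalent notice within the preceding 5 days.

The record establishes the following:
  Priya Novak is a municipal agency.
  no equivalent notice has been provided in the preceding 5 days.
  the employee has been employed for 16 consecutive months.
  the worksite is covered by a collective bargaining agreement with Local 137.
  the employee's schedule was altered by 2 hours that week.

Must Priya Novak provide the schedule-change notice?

(1) public agency — satisfied.
(i) tenure ≥ 6 mo. — met.
(ii) schedule shift > 3h — not satisfied.
(a) = T AND F = false.
(i) no CBA — not satisfied.
(ii) no recent notice — holds.
(b) = F AND T = false.
(2) = F OR F = false.
Overall: T AND F → false.

No — not required.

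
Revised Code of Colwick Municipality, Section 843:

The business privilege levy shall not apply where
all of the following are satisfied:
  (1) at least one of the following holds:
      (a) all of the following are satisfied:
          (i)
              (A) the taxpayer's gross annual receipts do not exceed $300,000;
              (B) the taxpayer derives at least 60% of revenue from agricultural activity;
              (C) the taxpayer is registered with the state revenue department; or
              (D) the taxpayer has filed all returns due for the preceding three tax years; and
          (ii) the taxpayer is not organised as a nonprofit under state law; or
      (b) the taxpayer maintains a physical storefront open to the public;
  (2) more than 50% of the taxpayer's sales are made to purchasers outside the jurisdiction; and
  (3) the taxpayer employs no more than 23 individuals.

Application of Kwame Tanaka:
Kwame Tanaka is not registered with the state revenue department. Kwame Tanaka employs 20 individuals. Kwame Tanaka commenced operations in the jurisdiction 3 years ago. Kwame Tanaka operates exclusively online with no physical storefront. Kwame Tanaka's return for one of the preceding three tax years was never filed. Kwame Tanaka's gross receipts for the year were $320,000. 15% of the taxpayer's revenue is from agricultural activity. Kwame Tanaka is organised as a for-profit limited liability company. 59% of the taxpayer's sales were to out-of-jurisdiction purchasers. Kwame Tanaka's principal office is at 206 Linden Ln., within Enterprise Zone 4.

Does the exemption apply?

(A) receipts ≤ $300,000 — not satisfied.
(B) ≥60% agricultural — fails.
(C) state-registered — not satisfied.
(D) returns current — not satisfied.
(i): F OR F OR F OR F → false.
(ii) not (nonprofit) — holds.
(a): F AND T → false.
(b) has storefront — not met.
(1): F OR F → false.
(2) >50% out-of-jur. sales — holds.
(3) ≤ 23 employees — satisfied.
So Overall is not satisfied (F AND T AND T).

No — not exempt.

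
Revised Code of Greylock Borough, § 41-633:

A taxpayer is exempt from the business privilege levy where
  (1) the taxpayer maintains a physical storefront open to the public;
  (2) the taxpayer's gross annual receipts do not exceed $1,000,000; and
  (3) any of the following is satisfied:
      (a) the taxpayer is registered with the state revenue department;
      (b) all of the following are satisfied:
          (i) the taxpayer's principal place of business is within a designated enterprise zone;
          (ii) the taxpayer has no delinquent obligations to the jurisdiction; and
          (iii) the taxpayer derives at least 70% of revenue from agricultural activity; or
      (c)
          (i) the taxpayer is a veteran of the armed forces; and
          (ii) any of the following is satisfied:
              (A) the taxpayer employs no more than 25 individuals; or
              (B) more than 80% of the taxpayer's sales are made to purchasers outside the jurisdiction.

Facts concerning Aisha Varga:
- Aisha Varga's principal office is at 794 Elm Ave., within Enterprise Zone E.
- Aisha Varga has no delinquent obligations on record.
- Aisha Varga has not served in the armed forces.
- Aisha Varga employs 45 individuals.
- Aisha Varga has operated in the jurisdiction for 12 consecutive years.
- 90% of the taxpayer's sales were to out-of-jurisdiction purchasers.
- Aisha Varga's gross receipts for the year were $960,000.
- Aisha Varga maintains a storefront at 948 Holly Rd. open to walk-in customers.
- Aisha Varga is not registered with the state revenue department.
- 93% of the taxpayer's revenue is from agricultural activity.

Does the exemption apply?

(1) has storefront — satisfied.
(2) receipts ≤ $1,000,000 — satisfied.
(a) state-registered — fails.
(i) in enterprise zone — met.
(ii) no delinquency — holds.
(iii) ≥70% agricultural — holds.
(b): T AND T AND T → true.
(i) veteran — fails.
(A) ≤ 25 employees — not satisfied.
(B) >80% out-of-jur. sales — met.
So (ii) is satisfied (F OR T).
(c) = F AND T = false.
So (3) is satisfied (F OR T OR F).
Overall = T AND T AND T = true.

Yes — exempt.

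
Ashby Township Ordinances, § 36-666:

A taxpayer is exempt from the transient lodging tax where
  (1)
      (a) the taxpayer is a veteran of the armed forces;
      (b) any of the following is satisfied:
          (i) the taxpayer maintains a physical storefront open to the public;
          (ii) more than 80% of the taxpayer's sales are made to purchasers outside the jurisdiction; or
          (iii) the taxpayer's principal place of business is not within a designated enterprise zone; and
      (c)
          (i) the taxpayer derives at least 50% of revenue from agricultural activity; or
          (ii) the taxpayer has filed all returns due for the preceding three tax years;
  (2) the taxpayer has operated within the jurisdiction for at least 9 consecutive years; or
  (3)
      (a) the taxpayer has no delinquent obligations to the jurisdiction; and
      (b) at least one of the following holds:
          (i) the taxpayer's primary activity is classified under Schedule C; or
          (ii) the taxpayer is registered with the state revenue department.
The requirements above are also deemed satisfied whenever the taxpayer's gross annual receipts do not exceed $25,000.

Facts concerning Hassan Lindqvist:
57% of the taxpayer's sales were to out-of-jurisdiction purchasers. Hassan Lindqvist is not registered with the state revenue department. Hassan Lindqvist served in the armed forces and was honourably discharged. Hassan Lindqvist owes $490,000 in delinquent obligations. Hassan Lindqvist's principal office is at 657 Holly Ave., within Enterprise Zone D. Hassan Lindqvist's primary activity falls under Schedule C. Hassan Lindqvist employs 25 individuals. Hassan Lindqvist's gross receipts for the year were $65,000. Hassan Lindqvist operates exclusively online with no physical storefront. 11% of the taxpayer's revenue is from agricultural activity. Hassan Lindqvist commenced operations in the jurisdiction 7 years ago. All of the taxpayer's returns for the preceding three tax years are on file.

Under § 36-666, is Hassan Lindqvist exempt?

(a) veteran — holds.
(i) has storefront — fails.
(ii) >80% out-of-jur. sales — not met.
(iii) not (in enterprise zone) — fails.
(b): F OR F OR F → false.
(i) ≥50% agricultural — not met.
(ii) returns current — satisfied.
(c) = F OR T = true.
(1): T AND F AND T → false.
(2) ≥ 9 yrs in jurisdiction — not met.
(a) no delinquency — not satisfied.
(i) Schedule C activity — holds.
(ii) state-registered — fails.
So (b) is satisfied (T OR F).
(3): F AND T → false.
Overall: F OR F OR F → false.
Exception (receipts ≤ $25,000) — not satisfied.
Result: main false OR exception false → false.

No — not exempt.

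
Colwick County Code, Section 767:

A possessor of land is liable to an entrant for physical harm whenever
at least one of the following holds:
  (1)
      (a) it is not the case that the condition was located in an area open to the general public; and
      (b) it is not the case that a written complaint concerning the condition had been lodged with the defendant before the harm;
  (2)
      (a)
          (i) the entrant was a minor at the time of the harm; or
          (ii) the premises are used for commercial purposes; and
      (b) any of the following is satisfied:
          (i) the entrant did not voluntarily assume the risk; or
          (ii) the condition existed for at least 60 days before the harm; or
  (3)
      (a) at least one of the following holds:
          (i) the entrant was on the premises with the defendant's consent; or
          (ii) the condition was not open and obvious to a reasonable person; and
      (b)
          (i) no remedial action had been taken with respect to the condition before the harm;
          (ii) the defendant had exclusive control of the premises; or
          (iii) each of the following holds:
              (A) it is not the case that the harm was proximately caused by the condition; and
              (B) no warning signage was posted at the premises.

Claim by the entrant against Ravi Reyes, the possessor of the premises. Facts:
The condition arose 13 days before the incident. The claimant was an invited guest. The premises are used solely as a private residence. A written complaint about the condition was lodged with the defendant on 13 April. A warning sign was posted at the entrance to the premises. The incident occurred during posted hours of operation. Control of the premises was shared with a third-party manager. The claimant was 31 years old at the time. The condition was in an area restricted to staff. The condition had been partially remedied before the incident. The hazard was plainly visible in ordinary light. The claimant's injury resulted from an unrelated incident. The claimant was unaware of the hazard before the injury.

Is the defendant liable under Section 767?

No — not liable.

(a) not (public area) — satisfied.
(b) not (complaint lodged) — not satisfied.
(1): T AND F → false.
(i) entrant a minor — not met.
(ii) commercial use — fails.
So (a) is not satisfied (F OR F).
(i) no assumed risk — holds.
(ii) condition ≥60 days old — not satisfied.
(b): T OR F → true.
So (2) is not satisfied (F AND T).
(i) consent to enter — satisfied.
(ii) not open/obvious — fails.
(a) = T OR F = true.
(i) no remedial action — not met.
(ii) exclusive control — fails.
(A) not (proximate cause) — met.
(B) no signage posted — not satisfied.
(iii): T AND F → false.
(b): F OR F OR F → false.
(3) = T AND F = false.
Overall: F OR F OR F → false.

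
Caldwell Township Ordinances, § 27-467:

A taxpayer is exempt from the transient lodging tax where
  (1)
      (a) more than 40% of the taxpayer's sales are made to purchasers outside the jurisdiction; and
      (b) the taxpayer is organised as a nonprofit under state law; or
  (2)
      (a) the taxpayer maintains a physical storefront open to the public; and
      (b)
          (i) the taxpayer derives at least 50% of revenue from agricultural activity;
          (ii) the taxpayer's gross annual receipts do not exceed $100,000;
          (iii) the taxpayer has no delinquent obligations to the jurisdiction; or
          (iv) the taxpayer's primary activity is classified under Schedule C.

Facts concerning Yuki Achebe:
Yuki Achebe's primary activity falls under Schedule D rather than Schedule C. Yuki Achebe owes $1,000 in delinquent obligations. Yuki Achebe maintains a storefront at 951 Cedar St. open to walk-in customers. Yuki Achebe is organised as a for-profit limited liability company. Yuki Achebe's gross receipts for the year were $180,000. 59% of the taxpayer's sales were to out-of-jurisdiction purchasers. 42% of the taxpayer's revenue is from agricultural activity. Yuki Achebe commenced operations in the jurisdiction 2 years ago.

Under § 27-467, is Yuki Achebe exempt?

(a) >40% out-of-jur. sales — holds.
(b) nonprofit — not satisfied.
(1): T AND F → false.
(a) has storefront — met.
(i) ≥50% agricultural — not satisfied.
(ii) receipts ≤ $100,000 — not satisfied.
(iii) no delinquency — fails.
(iv) Schedule C activity — not met.
(b): F OR F OR F OR F → false.
(2) = T AND F = false.
So Overall is not satisfied (F OR F).

No — not exempt.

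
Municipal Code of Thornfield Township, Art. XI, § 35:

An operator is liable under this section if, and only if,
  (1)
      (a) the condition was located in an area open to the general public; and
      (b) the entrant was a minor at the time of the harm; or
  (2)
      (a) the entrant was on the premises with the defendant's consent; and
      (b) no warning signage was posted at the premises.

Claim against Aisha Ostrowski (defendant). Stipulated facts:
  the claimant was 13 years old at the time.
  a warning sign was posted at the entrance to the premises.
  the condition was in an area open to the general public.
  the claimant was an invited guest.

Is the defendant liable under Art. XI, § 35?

Yes — liable.

(a) public area — met.
(b) entrant a minor — met.
(1): T AND T → true.
(a) consent to enter — satisfied.
(b) no signage posted — fails.
So (2) is not satisfied (T AND F).
So Overall is satisfied (T OR F).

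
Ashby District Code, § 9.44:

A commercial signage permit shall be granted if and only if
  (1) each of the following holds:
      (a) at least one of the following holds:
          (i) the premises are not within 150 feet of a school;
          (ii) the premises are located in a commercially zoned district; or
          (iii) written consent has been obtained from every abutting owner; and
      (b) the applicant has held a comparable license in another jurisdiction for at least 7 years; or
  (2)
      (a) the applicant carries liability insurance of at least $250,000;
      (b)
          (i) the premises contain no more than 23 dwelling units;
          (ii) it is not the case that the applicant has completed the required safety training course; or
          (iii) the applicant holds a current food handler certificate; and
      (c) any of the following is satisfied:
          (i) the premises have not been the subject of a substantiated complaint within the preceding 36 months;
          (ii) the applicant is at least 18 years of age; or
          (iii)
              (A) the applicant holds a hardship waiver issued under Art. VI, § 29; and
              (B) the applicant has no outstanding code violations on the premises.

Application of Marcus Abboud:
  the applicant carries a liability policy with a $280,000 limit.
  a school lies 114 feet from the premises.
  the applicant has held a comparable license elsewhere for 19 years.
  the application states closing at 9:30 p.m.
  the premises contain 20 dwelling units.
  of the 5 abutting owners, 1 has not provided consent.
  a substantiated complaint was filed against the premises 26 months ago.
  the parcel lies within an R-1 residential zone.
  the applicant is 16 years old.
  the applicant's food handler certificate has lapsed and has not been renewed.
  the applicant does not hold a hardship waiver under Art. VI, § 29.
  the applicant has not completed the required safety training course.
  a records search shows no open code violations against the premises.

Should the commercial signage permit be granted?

No — denied.

(i) ≥150 ft from school — not satisfied.
(ii) commercially zoned — fails.
(iii) all abutters consent — not satisfied.
So (a) is not satisfied (F OR F OR F).
(b) prior license ≥ 7 yr — holds.
(1) = F AND T = false.
(a) insurance ≥ $250,000 — satisfied.
(i) ≤ 23 units — met.
(ii) not (safety training) — holds.
(iii) food handler cert. — fails.
(b) = T OR T OR F = true.
(i) no complaint in 36 mo. — not met.
(ii) age ≥ 18 — not satisfied.
(A) hardship waiver — not met.
(B) no code violations — satisfied.
So (iii) is not satisfied (F AND T).
(c) = F OR F OR F = false.
(2) = T AND T AND F = false.
Overall: F OR F → false.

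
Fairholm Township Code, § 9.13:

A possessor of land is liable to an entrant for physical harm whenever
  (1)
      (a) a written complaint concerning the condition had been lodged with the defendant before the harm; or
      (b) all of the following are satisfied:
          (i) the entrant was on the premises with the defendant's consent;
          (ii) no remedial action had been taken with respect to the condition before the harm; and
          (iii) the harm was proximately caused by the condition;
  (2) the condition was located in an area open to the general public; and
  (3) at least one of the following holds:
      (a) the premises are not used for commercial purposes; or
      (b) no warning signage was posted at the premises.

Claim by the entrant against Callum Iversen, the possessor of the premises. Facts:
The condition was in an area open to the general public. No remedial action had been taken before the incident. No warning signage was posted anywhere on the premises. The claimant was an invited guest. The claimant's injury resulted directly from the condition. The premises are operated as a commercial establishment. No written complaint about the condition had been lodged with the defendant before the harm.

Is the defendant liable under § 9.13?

Yes — liable.

(a) complaint lodged — fails.
(i) consent to enter — met.
(ii) no remedial action — met.
(iii) proximate cause — holds.
(b): T AND T AND T → true.
So (1) is satisfied (F OR T).
(2) public area — met.
(a) not (commercial use) — not satisfied.
(b) no signage posted — holds.
So (3) is satisfied (F OR T).
Overall = T AND T AND T = true.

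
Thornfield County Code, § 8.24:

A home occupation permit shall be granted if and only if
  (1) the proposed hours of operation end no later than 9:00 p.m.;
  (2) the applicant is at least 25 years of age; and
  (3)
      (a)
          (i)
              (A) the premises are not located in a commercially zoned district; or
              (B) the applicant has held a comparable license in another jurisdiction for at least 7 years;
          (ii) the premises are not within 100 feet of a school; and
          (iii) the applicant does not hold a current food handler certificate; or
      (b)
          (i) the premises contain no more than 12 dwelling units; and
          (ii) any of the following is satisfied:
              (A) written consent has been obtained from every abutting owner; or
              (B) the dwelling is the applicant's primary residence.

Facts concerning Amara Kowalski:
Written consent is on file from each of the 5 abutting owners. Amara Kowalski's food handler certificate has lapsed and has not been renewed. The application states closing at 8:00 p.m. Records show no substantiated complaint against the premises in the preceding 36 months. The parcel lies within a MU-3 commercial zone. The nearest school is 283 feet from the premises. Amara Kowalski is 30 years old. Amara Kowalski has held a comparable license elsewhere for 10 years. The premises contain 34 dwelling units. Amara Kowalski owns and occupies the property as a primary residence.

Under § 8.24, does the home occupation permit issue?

Yes — granted.

(1) closes by 9 p.m. — satisfied.
(2) age ≥ 25 — satisfied.
(A) not (commercially zoned) — fails.
(B) prior license ≥ 7 yr — met.
(i): F OR T → true.
(ii) ≥100 ft from school — holds.
(iii) not (food handler cert.) — holds.
(a) = T AND T AND T = true.
(i) ≤ 12 units — fails.
(A) all abutters consent — met.
(B) primary residence — met.
(ii): T OR T → true.
(b) = F AND T = false.
So (3) is satisfied (T OR F).
So Overall is satisfied (T AND T AND T).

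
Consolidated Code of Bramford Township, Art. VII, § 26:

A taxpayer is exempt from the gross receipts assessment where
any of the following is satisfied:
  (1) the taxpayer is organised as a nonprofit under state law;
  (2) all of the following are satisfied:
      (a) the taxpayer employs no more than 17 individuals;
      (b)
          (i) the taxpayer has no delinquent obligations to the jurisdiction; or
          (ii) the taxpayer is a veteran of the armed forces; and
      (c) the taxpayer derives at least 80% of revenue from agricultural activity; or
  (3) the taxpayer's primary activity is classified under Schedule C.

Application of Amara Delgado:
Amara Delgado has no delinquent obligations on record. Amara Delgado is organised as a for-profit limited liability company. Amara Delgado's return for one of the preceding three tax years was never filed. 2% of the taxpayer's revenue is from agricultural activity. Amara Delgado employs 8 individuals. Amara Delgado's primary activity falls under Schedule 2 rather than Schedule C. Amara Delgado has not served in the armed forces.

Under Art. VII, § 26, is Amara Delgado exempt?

No — not exempt.

(1) nonprofit — not satisfied.
(a) ≤ 17 employees — satisfied.
(i) no delinquency — holds.
(ii) veteran — not satisfied.
(b): T OR F → true.
(c) ≥80% agricultural — not satisfied.
(2): T AND T AND F → false.
(3) Schedule C activity — not satisfied.
Overall = F OR F OR F = false.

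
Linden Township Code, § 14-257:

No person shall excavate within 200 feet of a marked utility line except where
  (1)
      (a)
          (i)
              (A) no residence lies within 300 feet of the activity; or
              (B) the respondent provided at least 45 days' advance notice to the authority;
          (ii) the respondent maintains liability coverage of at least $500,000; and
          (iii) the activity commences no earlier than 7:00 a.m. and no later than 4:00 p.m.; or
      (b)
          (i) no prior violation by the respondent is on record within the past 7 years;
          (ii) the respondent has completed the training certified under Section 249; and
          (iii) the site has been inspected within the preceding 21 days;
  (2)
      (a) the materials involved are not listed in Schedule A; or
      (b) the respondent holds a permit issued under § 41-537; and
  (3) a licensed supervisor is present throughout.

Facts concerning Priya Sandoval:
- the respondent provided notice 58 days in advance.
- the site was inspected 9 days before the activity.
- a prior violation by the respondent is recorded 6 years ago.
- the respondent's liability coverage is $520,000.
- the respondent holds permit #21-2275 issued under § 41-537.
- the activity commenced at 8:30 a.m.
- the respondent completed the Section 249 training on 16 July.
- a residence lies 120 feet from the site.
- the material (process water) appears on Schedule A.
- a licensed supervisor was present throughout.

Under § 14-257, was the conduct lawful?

Yes — lawful.

(A) no residence in 300 ft — not met.
(B) ≥45 days' notice — holds.
(i) = F OR T = true.
(ii) coverage ≥ $500,000 — holds.
(iii) start within hours — satisfied.
So (a) is satisfied (T AND T AND T).
(i) no prior violation — not met.
(ii) training certified — holds.
(iii) site inspected — met.
(b): F AND T AND T → false.
(1): T OR F → true.
(a) not (Schedule A material) — not met.
(b) holds permit — met.
(2): F OR T → true.
(3) supervisor present — holds.
Overall = T AND T AND T = true.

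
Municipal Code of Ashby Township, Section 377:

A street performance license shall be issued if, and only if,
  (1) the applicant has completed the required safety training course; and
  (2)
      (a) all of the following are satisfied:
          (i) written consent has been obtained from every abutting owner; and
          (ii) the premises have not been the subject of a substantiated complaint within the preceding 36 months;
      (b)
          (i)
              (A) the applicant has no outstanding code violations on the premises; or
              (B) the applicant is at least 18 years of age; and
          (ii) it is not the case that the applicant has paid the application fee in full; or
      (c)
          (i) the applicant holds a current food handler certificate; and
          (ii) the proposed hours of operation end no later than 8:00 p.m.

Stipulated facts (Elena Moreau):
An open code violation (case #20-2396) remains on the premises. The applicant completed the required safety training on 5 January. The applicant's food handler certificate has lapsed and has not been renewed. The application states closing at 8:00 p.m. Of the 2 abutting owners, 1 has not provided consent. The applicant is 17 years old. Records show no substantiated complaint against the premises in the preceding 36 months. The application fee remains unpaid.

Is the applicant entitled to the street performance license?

No — denied.

(1) safety training — met.
(i) all abutters consent — not met.
(ii) no complaint in 36 mo. — met.
(a): F AND T → false.
(A) no code violations — fails.
(B) age ≥ 18 — fails.
(i) = F OR F = false.
(ii) not (fee paid) — satisfied.
So (b) is not satisfied (F AND T).
(i) food handler cert. — fails.
(ii) closes by 8 p.m. — holds.
(c): F AND T → false.
So (2) is not satisfied (F OR F OR F).
So Overall is not satisfied (T AND F).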